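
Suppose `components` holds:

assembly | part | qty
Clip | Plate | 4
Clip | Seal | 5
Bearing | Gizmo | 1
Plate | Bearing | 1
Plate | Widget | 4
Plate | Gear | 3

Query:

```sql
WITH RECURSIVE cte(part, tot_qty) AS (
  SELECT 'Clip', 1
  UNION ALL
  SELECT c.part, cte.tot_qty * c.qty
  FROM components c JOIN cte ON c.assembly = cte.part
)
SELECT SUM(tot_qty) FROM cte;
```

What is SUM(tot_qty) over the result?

46

Base: (Clip, tot_qty=1).
Iteration 1: components of {Clip} -> Plate = 1*4 = 4, Seal = 1*5 = 5.
Iteration 2: components of {Plate,Seal} -> Bearing = 4*1 = 4, Gear = 4*3 = 12, Widget = 4*4 = 16.
Iteration 3: components of {Bearing,Gear,Widget} -> Gizmo = 4*1 = 4.
Iteration 4: no further components; recursion stops.
SUM(tot_qty) = 1 + 4 + 5 + 16 + 4 + 12 + 4 = 46.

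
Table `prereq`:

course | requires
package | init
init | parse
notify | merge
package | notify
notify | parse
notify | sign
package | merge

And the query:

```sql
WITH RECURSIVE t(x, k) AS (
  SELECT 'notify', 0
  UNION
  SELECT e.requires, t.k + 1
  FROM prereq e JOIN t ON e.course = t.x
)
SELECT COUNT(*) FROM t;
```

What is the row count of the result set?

4

Base: (notify, k=0).
Iteration 1: edges from {notify} -> (merge, k=1), (parse, k=1), (sign, k=1).
Iteration 2: no outgoing edges from {merge,parse,sign}; recursion stops.
Total rows emitted: 4.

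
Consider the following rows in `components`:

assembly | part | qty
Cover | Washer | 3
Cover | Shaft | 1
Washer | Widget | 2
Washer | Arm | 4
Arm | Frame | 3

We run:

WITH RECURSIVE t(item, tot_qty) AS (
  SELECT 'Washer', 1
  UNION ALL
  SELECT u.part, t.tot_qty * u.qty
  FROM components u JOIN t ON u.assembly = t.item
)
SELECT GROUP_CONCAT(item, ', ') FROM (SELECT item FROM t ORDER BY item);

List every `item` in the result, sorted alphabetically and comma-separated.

Arm, Frame, Washer, Widget

Base: (Washer, tot_qty=1).
Iteration 1: components of {Washer} -> Arm = 1*4 = 4, Widget = 1*2 = 2.
Iteration 2: components of {Arm,Widget} -> Frame = 4*3 = 12.
Iteration 3: no further components; recursion stops.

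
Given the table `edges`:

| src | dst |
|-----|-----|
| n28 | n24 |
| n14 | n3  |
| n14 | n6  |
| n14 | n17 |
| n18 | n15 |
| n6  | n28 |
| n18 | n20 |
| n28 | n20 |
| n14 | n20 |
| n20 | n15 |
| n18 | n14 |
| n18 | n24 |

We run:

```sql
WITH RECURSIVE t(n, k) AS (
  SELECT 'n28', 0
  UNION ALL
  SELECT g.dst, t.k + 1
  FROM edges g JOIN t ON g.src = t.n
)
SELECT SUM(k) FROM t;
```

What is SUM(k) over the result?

4

Base: (n28, k=0).
Iteration 1: edges from {n28} -> (n20, k=1), (n24, k=1).
Iteration 2: edges from {n20,n24} -> (n15, k=2).
Iteration 3: no outgoing edges from {n15}; recursion stops.
SUM(k) = 0 + 1 + 1 + 2 = 4.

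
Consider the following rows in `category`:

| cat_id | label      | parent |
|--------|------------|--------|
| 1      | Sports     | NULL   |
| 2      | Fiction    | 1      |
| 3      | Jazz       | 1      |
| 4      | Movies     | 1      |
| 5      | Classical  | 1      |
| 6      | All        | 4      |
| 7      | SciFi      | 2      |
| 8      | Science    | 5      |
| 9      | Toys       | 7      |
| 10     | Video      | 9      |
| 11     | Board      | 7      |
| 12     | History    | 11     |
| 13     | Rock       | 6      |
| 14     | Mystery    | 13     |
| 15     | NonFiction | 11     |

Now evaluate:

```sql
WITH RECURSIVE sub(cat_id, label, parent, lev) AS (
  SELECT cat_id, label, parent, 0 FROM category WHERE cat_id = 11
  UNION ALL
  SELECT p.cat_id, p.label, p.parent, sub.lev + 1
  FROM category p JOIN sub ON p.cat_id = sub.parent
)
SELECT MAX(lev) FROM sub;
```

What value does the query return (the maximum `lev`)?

Base: cat_id=11 (Board), parent=7, lev 0.
Iteration 1: join on cat_id=7 -> SciFi (id 7, parent=2, lev 1).
Iteration 2: join on cat_id=2 -> Fiction (id 2, parent=1, lev 2).
Iteration 3: join on cat_id=1 -> Sports (id 1, parent=NULL, lev 3).
Iteration 4: parent is NULL; no match; recursion stops.
lev values: 0, 1, 2, 3; the maximum is 3.

3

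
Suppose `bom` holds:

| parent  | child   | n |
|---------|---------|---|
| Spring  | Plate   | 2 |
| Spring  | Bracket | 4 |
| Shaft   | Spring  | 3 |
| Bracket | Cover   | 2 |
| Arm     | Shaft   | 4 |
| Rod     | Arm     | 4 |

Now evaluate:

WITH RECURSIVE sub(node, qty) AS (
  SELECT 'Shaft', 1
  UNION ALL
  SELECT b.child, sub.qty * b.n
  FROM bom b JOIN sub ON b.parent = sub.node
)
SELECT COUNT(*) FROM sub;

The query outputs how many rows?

Base: (Shaft, qty=1).
Iteration 1: components of {Shaft} -> Spring = 1*3 = 3.
Iteration 2: components of {Spring} -> Bracket = 3*4 = 12, Plate = 3*2 = 6.
Iteration 3: components of {Bracket,Plate} -> Cover = 12*2 = 24.
Iteration 4: no further components; recursion stops.
Total rows emitted: 5.

5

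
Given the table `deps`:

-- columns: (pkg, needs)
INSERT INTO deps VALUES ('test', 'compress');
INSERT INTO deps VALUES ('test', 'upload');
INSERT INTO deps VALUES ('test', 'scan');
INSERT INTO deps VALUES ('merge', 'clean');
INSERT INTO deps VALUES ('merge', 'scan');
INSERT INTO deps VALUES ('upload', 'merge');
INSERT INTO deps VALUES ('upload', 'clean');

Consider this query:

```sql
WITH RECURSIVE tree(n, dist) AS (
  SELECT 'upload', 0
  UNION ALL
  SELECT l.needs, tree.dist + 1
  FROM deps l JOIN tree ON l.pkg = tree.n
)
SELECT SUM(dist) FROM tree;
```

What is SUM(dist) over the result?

Base: (upload, dist=0).
Iteration 1: edges from {upload} -> (clean, dist=1), (merge, dist=1).
Iteration 2: edges from {clean,merge} -> (clean, dist=2), (scan, dist=2).
Iteration 3: no outgoing edges from {clean,scan}; recursion stops.
SUM(dist) = 0 + 1 + 1 + 2 + 2 = 6.

6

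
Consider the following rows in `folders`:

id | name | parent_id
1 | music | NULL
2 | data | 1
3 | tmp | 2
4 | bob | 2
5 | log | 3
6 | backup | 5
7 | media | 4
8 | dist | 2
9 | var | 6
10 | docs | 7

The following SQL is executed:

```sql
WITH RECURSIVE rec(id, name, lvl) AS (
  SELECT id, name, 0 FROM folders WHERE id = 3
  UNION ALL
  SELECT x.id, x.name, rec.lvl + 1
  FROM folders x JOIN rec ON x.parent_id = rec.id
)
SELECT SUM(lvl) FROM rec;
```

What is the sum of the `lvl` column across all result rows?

6

Base: id=3 (tmp) at lvl 0.
Iteration 1: rows with parent_id in {3} -> log (id 5, lvl 1).
Iteration 2: rows with parent_id in {5} -> backup (id 6, lvl 2).
Iteration 3: rows with parent_id in {6} -> var (id 9, lvl 3).
Iteration 4: no rows with parent_id in {9}; recursion stops.
SUM(lvl) = 0 + 1 + 2 + 3 = 6.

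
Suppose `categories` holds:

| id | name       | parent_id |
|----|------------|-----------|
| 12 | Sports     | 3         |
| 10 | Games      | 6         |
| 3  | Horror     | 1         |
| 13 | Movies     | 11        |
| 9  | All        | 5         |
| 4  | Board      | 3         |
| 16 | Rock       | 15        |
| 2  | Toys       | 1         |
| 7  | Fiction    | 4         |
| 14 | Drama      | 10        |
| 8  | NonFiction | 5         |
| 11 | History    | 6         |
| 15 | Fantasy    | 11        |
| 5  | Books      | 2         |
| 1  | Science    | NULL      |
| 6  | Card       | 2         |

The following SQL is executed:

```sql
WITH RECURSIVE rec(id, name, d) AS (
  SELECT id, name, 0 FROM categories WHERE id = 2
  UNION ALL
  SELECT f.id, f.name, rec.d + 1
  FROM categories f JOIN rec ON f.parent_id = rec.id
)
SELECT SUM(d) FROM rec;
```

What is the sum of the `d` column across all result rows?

Base: id=2 (Toys) at d 0.
Iteration 1: rows with parent_id in {2} -> Books (id 5, d 1), Card (id 6, d 1).
Iteration 2: rows with parent_id in {5,6} -> NonFiction (id 8, d 2), All (id 9, d 2), Games (id 10, d 2), History (id 11, d 2).
Iteration 3: rows with parent_id in {8,9,10,11} -> Movies (id 13, d 3), Drama (id 14, d 3), Fantasy (id 15, d 3).
Iteration 4: rows with parent_id in {13,14,15} -> Rock (id 16, d 4).
Iteration 5: no rows with parent_id in {16}; recursion stops.
SUM(d) = 0 + 1 + 1 + 2 + 2 + 2 + 2 + 3 + 3 + 3 + 4 = 23.

23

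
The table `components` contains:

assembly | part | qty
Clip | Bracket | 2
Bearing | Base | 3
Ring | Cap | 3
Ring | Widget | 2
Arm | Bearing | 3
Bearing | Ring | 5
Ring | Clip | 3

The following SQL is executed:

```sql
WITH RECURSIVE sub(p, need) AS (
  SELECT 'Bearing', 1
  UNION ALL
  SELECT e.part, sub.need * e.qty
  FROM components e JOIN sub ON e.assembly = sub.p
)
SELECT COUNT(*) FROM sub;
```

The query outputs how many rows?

Base: (Bearing, need=1).
Iteration 1: components of {Bearing} -> Base = 1*3 = 3, Ring = 1*5 = 5.
Iteration 2: components of {Base,Ring} -> Cap = 5*3 = 15, Clip = 5*3 = 15, Widget = 5*2 = 10.
Iteration 3: components of {Cap,Clip,Widget} -> Bracket = 15*2 = 30.
Iteration 4: no further components; recursion stops.
Total rows emitted: 7.

7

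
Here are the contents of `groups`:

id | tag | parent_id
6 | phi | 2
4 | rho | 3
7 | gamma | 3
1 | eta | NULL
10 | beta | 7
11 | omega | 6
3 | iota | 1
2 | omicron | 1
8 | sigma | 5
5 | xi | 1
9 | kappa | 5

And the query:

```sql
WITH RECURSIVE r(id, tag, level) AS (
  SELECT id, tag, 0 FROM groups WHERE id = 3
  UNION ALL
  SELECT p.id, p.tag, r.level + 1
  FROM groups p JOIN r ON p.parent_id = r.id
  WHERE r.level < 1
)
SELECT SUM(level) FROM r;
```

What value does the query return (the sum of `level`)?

Base: id=3 (iota) at level 0.
Iteration 1: rows with parent_id in {3} -> rho (id 4, level 1), gamma (id 7, level 1).
Iteration 2: level < 1 fails for all current rows; recursion stops.
SUM(level) = 0 + 1 + 1 = 2.

2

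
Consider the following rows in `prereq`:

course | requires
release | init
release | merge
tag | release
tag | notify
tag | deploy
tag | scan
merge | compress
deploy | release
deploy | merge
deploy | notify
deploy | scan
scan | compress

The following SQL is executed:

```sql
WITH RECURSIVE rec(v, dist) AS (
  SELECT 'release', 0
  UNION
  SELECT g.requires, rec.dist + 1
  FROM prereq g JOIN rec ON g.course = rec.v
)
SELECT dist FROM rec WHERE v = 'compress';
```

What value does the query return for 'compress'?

Base: (release, dist=0).
Iteration 1: edges from {release} -> (init, dist=1), (merge, dist=1).
Iteration 2: edges from {init,merge} -> (compress, dist=2).
Iteration 3: no outgoing edges from {compress}; recursion stops.

2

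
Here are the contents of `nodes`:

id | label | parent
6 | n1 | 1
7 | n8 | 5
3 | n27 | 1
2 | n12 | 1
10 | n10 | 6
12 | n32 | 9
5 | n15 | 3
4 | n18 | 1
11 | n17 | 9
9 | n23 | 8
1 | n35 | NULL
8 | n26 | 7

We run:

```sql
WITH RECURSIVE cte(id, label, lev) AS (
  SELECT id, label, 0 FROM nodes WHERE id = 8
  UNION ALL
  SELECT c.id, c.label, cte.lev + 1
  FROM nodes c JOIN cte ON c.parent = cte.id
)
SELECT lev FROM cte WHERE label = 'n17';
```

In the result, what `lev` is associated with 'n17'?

Base: id=8 (n26) at lev 0.
Iteration 1: rows with parent in {8} -> n23 (id 9, lev 1).
Iteration 2: rows with parent in {9} -> n17 (id 11, lev 2), n32 (id 12, lev 2).
Iteration 3: no rows with parent in {11,12}; recursion stops.

2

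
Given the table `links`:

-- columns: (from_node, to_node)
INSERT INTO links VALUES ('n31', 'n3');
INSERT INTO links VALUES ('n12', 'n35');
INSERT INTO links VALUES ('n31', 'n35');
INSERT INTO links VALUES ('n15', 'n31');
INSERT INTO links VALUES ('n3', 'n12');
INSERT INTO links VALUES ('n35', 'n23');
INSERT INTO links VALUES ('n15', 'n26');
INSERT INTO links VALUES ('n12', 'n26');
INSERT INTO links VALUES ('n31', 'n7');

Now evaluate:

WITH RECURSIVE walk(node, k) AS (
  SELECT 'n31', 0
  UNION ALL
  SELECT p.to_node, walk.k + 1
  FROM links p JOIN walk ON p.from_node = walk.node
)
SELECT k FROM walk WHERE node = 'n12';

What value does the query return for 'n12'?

Base: (n31, k=0).
Iteration 1: edges from {n31} -> (n3, k=1), (n35, k=1), (n7, k=1).
Iteration 2: edges from {n3,n35,n7} -> (n12, k=2), (n23, k=2).
Iteration 3: edges from {n12,n23} -> (n26, k=3), (n35, k=3).
Iteration 4: edges from {n26,n35} -> (n23, k=4).
Iteration 5: no outgoing edges from {n23}; recursion stops.

2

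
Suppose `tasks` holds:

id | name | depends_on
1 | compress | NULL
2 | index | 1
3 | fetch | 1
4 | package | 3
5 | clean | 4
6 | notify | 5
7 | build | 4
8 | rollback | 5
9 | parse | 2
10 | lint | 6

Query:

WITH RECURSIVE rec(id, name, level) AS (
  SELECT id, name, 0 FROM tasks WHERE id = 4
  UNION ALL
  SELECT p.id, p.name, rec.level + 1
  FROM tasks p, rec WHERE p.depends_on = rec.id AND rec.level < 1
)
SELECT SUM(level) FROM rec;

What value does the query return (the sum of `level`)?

Base: id=4 (package) at level 0.
Iteration 1: rows with depends_on in {4} -> clean (id 5, level 1), build (id 7, level 1).
Iteration 2: level < 1 fails for all current rows; recursion stops.
SUM(level) = 0 + 1 + 1 = 2.

2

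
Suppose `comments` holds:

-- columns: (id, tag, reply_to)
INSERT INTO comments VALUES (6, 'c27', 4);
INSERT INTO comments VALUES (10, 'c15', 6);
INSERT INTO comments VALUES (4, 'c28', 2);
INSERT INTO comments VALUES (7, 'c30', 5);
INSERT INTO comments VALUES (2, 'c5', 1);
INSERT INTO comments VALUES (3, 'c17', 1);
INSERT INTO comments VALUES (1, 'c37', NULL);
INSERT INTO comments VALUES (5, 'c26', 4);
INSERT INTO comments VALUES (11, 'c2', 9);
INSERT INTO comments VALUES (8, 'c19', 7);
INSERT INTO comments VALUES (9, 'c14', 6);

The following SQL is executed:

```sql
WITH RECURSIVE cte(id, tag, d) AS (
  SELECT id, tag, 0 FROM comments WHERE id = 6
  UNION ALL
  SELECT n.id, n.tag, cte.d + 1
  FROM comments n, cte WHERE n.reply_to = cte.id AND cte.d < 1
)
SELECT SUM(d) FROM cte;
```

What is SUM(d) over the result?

2

Base: id=6 (c27) at d 0.
Iteration 1: rows with reply_to in {6} -> c14 (id 9, d 1), c15 (id 10, d 1).
Iteration 2: d < 1 fails for all current rows; recursion stops.
SUM(d) = 0 + 1 + 1 = 2.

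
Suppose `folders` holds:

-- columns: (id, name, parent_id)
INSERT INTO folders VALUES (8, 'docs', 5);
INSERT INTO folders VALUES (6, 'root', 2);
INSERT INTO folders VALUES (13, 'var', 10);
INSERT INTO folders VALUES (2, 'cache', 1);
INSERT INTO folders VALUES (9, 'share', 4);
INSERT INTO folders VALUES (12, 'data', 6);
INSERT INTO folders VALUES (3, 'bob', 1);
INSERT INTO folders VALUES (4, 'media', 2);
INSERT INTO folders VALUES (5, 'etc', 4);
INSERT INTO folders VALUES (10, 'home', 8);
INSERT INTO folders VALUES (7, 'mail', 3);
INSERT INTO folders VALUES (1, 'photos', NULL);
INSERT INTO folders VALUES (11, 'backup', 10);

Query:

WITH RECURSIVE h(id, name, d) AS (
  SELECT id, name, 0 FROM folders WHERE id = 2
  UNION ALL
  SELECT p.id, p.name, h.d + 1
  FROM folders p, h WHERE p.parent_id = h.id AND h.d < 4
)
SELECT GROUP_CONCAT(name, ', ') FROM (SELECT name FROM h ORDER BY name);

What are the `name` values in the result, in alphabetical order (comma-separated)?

Base: id=2 (cache) at d 0.
Iteration 1: rows with parent_id in {2} -> media (id 4, d 1), root (id 6, d 1).
Iteration 2: rows with parent_id in {4,6} -> etc (id 5, d 2), share (id 9, d 2), data (id 12, d 2).
Iteration 3: rows with parent_id in {5,9,12} -> docs (id 8, d 3).
Iteration 4: rows with parent_id in {8} -> home (id 10, d 4).
Iteration 5: d < 4 fails for all current rows; recursion stops.

cache, data, docs, etc, home, media, root, share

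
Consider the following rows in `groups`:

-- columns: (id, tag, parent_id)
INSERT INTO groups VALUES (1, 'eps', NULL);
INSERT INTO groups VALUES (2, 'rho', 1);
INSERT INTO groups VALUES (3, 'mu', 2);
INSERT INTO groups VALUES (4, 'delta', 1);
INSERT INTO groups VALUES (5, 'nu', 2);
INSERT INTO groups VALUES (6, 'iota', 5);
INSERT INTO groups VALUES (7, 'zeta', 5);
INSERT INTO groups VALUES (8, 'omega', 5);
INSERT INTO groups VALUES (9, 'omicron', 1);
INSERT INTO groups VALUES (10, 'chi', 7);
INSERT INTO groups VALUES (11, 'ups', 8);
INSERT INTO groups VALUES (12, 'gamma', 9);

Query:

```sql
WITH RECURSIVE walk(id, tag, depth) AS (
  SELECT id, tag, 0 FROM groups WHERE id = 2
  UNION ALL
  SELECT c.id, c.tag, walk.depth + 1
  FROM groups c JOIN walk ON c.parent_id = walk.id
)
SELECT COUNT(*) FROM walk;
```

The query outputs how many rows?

8

Base: id=2 (rho) at depth 0.
Iteration 1: rows with parent_id in {2} -> mu (id 3, depth 1), nu (id 5, depth 1).
Iteration 2: rows with parent_id in {3,5} -> iota (id 6, depth 2), zeta (id 7, depth 2), omega (id 8, depth 2).
Iteration 3: rows with parent_id in {6,7,8} -> chi (id 10, depth 3), ups (id 11, depth 3).
Iteration 4: no rows with parent_id in {10,11}; recursion stops.
Total rows emitted: 8.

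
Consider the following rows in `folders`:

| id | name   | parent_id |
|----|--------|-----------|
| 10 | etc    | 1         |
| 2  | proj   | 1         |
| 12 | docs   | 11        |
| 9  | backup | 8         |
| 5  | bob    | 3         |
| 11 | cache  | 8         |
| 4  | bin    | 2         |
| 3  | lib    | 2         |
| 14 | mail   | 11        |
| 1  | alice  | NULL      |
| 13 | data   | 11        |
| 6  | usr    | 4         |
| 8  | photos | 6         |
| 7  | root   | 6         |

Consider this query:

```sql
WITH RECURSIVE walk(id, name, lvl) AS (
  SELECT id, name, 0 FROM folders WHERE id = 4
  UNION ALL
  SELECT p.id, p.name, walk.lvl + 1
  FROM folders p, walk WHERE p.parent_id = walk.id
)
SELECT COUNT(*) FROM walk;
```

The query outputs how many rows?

Base: id=4 (bin) at lvl 0.
Iteration 1: rows with parent_id in {4} -> usr (id 6, lvl 1).
Iteration 2: rows with parent_id in {6} -> root (id 7, lvl 2), photos (id 8, lvl 2).
Iteration 3: rows with parent_id in {7,8} -> backup (id 9, lvl 3), cache (id 11, lvl 3).
Iteration 4: rows with parent_id in {9,11} -> docs (id 12, lvl 4), data (id 13, lvl 4), mail (id 14, lvl 4).
Iteration 5: no rows with parent_id in {12,13,14}; recursion stops.
Total rows emitted: 9.

9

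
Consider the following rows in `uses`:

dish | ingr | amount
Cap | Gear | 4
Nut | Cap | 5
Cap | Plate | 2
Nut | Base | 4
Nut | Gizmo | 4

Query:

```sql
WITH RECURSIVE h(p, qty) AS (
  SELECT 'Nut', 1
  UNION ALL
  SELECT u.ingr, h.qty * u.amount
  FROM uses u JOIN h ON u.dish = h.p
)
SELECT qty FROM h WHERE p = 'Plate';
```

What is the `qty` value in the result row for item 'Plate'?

10

Base: (Nut, qty=1).
Iteration 1: components of {Nut} -> Base = 1*4 = 4, Cap = 1*5 = 5, Gizmo = 1*4 = 4.
Iteration 2: components of {Base,Cap,Gizmo} -> Gear = 5*4 = 20, Plate = 5*2 = 10.
Iteration 3: no further components; recursion stops.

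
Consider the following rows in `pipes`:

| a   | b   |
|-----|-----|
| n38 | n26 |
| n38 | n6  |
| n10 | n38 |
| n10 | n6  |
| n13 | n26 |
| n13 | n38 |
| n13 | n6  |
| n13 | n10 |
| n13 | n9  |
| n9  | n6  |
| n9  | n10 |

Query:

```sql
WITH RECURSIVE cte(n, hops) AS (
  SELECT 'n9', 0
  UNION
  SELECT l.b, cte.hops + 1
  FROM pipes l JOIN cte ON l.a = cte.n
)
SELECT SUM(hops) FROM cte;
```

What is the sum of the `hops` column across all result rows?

12

Base: (n9, hops=0).
Iteration 1: edges from {n9} -> (n10, hops=1), (n6, hops=1).
Iteration 2: edges from {n10,n6} -> (n38, hops=2), (n6, hops=2).
Iteration 3: edges from {n38,n6} -> (n26, hops=3), (n6, hops=3).
Iteration 4: no outgoing edges from {n26,n6}; recursion stops.
SUM(hops) = 0 + 1 + 1 + 2 + 2 + 3 + 3 = 12.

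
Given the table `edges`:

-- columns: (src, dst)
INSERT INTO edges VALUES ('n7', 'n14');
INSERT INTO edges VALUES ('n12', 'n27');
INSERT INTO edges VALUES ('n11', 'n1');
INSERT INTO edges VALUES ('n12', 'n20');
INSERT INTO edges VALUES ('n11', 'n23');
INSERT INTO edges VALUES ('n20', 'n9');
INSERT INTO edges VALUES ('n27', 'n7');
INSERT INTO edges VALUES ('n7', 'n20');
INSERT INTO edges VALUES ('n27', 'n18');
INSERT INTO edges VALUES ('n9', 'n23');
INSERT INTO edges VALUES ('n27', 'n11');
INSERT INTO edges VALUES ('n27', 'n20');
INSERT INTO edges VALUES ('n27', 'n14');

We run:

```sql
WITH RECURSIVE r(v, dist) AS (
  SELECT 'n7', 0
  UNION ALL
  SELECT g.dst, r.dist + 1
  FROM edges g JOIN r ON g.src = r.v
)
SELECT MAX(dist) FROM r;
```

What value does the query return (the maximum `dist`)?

3

Base: (n7, dist=0).
Iteration 1: edges from {n7} -> (n14, dist=1), (n20, dist=1).
Iteration 2: edges from {n14,n20} -> (n9, dist=2).
Iteration 3: edges from {n9} -> (n23, dist=3).
Iteration 4: no outgoing edges from {n23}; recursion stops.
dist values: 0, 1, 1, 2, 3; the maximum is 3.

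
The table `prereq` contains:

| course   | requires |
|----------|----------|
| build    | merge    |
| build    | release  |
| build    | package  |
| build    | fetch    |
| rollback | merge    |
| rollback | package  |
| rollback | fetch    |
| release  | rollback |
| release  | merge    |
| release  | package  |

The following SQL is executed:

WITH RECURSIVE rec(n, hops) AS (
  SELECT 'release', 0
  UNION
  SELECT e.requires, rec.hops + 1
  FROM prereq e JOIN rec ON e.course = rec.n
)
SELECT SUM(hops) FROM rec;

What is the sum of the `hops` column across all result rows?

Base: (release, hops=0).
Iteration 1: edges from {release} -> (merge, hops=1), (package, hops=1), (rollback, hops=1).
Iteration 2: edges from {merge,package,rollback} -> (fetch, hops=2), (merge, hops=2), (package, hops=2).
Iteration 3: no outgoing edges from {fetch,merge,package}; recursion stops.
SUM(hops) = 0 + 1 + 1 + 1 + 2 + 2 + 2 = 9.

9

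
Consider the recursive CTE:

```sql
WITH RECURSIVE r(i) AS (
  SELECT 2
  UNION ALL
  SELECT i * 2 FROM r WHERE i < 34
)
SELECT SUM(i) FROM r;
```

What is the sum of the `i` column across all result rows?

126

Base: i=2.
Iteration 1: 2 < 34 holds -> i = 2 * 2 = 4.
Iteration 2: 4 < 34 holds -> i = 4 * 2 = 8.
Iteration 3: 8 < 34 holds -> i = 8 * 2 = 16.
Iteration 4: 16 < 34 holds -> i = 16 * 2 = 32.
Iteration 5: 32 < 34 holds -> i = 32 * 2 = 64.
Iteration 6: 64 < 34 fails; recursion stops.
SUM(i) = 2 + 4 + 8 + 16 + 32 + 64 = 126.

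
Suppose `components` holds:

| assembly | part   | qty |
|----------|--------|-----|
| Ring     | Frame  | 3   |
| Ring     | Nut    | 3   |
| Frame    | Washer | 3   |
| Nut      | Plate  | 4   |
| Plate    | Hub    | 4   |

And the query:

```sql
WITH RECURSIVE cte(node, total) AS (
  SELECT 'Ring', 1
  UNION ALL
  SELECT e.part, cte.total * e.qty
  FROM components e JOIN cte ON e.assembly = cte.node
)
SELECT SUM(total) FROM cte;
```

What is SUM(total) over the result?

76

Base: (Ring, total=1).
Iteration 1: components of {Ring} -> Frame = 1*3 = 3, Nut = 1*3 = 3.
Iteration 2: components of {Frame,Nut} -> Plate = 3*4 = 12, Washer = 3*3 = 9.
Iteration 3: components of {Plate,Washer} -> Hub = 12*4 = 48.
Iteration 4: no further components; recursion stops.
SUM(total) = 1 + 3 + 3 + 9 + 12 + 48 = 76.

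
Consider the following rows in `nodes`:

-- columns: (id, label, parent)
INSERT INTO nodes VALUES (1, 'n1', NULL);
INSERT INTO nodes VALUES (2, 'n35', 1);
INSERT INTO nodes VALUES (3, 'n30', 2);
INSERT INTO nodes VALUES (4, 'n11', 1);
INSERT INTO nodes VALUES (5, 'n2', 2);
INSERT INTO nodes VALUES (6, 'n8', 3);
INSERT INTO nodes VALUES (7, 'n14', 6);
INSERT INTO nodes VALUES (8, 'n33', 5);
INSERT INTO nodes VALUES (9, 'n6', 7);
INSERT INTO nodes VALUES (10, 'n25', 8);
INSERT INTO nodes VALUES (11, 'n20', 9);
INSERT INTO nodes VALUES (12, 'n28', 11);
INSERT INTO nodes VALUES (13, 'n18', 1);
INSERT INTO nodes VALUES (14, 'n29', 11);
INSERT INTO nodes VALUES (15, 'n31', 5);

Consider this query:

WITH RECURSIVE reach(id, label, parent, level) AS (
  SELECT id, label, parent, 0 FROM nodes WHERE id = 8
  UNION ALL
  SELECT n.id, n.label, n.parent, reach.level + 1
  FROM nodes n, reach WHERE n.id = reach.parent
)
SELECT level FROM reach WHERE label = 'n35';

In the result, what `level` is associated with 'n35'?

Base: id=8 (n33), parent=5, level 0.
Iteration 1: join on id=5 -> n2 (id 5, parent=2, level 1).
Iteration 2: join on id=2 -> n35 (id 2, parent=1, level 2).
Iteration 3: join on id=1 -> n1 (id 1, parent=NULL, level 3).
Iteration 4: parent is NULL; no match; recursion stops.

2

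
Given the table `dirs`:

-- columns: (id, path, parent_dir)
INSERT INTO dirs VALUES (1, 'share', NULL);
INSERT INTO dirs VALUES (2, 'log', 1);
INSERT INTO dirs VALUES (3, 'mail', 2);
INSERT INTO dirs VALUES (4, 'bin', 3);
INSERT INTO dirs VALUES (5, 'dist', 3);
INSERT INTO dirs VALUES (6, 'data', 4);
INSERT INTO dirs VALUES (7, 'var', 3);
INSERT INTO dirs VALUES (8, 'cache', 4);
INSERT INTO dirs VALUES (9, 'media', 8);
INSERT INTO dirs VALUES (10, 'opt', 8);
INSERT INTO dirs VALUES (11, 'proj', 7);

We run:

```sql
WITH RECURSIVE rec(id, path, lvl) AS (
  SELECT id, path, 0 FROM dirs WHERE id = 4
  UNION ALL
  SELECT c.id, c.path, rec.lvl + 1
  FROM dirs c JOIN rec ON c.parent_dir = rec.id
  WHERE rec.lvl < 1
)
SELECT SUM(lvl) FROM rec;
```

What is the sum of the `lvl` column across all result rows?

2

Base: id=4 (bin) at lvl 0.
Iteration 1: rows with parent_dir in {4} -> data (id 6, lvl 1), cache (id 8, lvl 1).
Iteration 2: lvl < 1 fails for all current rows; recursion stops.
SUM(lvl) = 0 + 1 + 1 = 2.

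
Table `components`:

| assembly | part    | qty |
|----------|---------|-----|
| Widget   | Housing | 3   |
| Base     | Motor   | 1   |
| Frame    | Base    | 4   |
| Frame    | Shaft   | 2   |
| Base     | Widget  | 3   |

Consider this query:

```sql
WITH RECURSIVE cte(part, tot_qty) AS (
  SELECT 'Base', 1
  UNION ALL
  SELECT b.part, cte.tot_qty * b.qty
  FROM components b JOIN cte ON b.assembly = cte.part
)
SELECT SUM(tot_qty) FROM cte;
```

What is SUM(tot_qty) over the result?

14

Base: (Base, tot_qty=1).
Iteration 1: components of {Base} -> Motor = 1*1 = 1, Widget = 1*3 = 3.
Iteration 2: components of {Motor,Widget} -> Housing = 3*3 = 9.
Iteration 3: no further components; recursion stops.
SUM(tot_qty) = 1 + 3 + 1 + 9 = 14.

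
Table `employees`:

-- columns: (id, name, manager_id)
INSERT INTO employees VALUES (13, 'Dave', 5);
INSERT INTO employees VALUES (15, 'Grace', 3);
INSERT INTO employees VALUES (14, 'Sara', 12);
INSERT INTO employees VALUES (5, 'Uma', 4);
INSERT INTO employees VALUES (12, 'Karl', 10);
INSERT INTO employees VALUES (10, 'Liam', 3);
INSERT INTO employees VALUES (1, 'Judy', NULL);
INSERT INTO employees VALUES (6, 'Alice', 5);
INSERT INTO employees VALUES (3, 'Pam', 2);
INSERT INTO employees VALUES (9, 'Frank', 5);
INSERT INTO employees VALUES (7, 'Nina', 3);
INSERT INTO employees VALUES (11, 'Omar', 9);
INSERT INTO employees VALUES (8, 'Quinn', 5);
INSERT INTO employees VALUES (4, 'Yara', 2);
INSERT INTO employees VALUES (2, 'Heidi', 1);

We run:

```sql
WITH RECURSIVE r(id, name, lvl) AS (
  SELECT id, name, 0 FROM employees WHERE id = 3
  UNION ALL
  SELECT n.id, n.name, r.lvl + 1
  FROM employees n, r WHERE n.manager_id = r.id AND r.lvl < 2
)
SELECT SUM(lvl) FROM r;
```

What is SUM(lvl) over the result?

Base: id=3 (Pam) at lvl 0.
Iteration 1: rows with manager_id in {3} -> Nina (id 7, lvl 1), Liam (id 10, lvl 1), Grace (id 15, lvl 1).
Iteration 2: rows with manager_id in {7,10,15} -> Karl (id 12, lvl 2).
Iteration 3: lvl < 2 fails for all current rows; recursion stops.
SUM(lvl) = 0 + 1 + 1 + 1 + 2 = 5.

5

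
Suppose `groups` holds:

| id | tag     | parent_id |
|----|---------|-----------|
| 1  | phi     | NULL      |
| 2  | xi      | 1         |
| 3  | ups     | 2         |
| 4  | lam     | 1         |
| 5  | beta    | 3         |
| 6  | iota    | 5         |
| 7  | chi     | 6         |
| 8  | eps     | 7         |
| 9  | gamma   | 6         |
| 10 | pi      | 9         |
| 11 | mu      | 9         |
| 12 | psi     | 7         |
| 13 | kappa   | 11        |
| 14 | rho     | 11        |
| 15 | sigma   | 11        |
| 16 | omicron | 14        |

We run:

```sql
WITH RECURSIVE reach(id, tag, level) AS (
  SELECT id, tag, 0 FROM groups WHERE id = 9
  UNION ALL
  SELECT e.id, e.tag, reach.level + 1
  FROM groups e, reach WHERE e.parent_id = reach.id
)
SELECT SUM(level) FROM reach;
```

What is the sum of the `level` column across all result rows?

Base: id=9 (gamma) at level 0.
Iteration 1: rows with parent_id in {9} -> pi (id 10, level 1), mu (id 11, level 1).
Iteration 2: rows with parent_id in {10,11} -> kappa (id 13, level 2), rho (id 14, level 2), sigma (id 15, level 2).
Iteration 3: rows with parent_id in {13,14,15} -> omicron (id 16, level 3).
Iteration 4: no rows with parent_id in {16}; recursion stops.
SUM(level) = 0 + 1 + 1 + 2 + 2 + 2 + 3 = 11.

11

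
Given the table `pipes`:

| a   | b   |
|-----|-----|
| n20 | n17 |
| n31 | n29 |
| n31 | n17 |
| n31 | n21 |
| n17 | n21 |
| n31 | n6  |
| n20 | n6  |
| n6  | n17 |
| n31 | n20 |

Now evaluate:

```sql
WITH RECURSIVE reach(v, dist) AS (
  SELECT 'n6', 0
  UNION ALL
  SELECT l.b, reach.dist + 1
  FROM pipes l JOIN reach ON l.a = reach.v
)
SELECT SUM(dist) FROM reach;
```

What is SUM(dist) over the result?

Base: (n6, dist=0).
Iteration 1: edges from {n6} -> (n17, dist=1).
Iteration 2: edges from {n17} -> (n21, dist=2).
Iteration 3: no outgoing edges from {n21}; recursion stops.
SUM(dist) = 0 + 1 + 2 = 3.

3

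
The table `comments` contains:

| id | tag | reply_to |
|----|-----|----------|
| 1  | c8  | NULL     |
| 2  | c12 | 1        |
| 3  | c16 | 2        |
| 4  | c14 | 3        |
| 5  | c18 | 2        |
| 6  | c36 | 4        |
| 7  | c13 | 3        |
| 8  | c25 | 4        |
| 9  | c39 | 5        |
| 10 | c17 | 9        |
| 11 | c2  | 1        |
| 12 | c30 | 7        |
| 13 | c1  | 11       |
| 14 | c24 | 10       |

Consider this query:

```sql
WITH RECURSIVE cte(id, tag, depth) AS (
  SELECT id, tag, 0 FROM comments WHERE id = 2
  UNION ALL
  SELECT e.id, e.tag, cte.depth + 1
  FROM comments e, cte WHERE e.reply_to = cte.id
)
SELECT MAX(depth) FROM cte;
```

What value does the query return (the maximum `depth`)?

4

Base: id=2 (c12) at depth 0.
Iteration 1: rows with reply_to in {2} -> c16 (id 3, depth 1), c18 (id 5, depth 1).
Iteration 2: rows with reply_to in {3,5} -> c14 (id 4, depth 2), c13 (id 7, depth 2), c39 (id 9, depth 2).
Iteration 3: rows with reply_to in {4,7,9} -> c36 (id 6, depth 3), c25 (id 8, depth 3), c17 (id 10, depth 3), c30 (id 12, depth 3).
Iteration 4: rows with reply_to in {6,8,10,12} -> c24 (id 14, depth 4).
Iteration 5: no rows with reply_to in {14}; recursion stops.
depth values: 0, 1, 1, 2, 2, 2, 3, 3, 3, 3, 4; the maximum is 4.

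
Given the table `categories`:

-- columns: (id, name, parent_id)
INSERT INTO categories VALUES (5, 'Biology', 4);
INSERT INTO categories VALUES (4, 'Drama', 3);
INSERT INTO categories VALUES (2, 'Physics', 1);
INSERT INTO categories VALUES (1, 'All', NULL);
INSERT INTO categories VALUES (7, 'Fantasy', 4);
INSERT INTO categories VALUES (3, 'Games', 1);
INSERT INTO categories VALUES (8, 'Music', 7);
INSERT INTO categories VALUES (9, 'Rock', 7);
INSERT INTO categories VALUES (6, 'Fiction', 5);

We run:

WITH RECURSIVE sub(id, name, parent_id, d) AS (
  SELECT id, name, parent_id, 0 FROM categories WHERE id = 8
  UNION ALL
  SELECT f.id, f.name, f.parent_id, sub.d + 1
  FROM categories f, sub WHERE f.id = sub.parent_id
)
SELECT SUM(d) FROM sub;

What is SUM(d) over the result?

10

Base: id=8 (Music), parent_id=7, d 0.
Iteration 1: join on id=7 -> Fantasy (id 7, parent_id=4, d 1).
Iteration 2: join on id=4 -> Drama (id 4, parent_id=3, d 2).
Iteration 3: join on id=3 -> Games (id 3, parent_id=1, d 3).
Iteration 4: join on id=1 -> All (id 1, parent_id=NULL, d 4).
Iteration 5: parent_id is NULL; no match; recursion stops.
SUM(d) = 0 + 1 + 2 + 3 + 4 = 10.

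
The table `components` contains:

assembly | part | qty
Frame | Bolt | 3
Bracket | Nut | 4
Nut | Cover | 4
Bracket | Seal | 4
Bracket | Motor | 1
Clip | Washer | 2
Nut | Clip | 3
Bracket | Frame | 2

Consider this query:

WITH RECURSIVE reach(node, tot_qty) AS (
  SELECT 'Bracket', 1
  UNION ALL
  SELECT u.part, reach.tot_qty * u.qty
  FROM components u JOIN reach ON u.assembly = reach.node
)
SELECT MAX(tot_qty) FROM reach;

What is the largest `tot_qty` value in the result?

24

Base: (Bracket, tot_qty=1).
Iteration 1: components of {Bracket} -> Frame = 1*2 = 2, Motor = 1*1 = 1, Nut = 1*4 = 4, Seal = 1*4 = 4.
Iteration 2: components of {Frame,Motor,Nut,Seal} -> Bolt = 2*3 = 6, Clip = 4*3 = 12, Cover = 4*4 = 16.
Iteration 3: components of {Bolt,Clip,Cover} -> Washer = 12*2 = 24.
Iteration 4: no further components; recursion stops.
tot_qty values: 1, 4, 4, 1, 2, 12, 16, 6, 24; the maximum is 24.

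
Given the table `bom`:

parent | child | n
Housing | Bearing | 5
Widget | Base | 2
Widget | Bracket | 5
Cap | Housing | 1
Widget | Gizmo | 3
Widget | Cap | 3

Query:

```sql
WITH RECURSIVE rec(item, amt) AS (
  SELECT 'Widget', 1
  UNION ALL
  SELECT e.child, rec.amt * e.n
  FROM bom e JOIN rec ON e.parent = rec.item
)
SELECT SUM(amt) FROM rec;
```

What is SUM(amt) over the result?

Base: (Widget, amt=1).
Iteration 1: components of {Widget} -> Base = 1*2 = 2, Bracket = 1*5 = 5, Cap = 1*3 = 3, Gizmo = 1*3 = 3.
Iteration 2: components of {Base,Bracket,Cap,Gizmo} -> Housing = 3*1 = 3.
Iteration 3: components of {Housing} -> Bearing = 3*5 = 15.
Iteration 4: no further components; recursion stops.
SUM(amt) = 1 + 3 + 3 + 5 + 2 + 3 + 15 = 32.

32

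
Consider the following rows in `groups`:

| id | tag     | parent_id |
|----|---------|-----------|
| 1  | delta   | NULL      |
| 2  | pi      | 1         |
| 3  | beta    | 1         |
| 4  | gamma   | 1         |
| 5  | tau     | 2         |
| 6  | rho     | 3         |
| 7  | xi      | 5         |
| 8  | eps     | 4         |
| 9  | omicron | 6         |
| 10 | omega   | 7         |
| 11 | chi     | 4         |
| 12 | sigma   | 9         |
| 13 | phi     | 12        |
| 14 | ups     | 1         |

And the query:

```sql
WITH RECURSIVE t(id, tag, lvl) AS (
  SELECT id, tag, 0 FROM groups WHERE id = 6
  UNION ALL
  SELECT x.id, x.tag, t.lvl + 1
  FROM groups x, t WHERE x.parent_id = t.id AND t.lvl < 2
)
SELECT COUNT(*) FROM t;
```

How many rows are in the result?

Base: id=6 (rho) at lvl 0.
Iteration 1: rows with parent_id in {6} -> omicron (id 9, lvl 1).
Iteration 2: rows with parent_id in {9} -> sigma (id 12, lvl 2).
Iteration 3: lvl < 2 fails for all current rows; recursion stops.
Total rows emitted: 3.

3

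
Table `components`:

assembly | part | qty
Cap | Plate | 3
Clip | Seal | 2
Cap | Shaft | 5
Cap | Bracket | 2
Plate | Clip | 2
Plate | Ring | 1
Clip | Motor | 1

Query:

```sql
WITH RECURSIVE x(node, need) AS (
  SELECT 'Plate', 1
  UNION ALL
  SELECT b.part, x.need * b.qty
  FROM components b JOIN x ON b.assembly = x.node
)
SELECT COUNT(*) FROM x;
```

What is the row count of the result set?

5

Base: (Plate, need=1).
Iteration 1: components of {Plate} -> Clip = 1*2 = 2, Ring = 1*1 = 1.
Iteration 2: components of {Clip,Ring} -> Motor = 2*1 = 2, Seal = 2*2 = 4.
Iteration 3: no further components; recursion stops.
Total rows emitted: 5.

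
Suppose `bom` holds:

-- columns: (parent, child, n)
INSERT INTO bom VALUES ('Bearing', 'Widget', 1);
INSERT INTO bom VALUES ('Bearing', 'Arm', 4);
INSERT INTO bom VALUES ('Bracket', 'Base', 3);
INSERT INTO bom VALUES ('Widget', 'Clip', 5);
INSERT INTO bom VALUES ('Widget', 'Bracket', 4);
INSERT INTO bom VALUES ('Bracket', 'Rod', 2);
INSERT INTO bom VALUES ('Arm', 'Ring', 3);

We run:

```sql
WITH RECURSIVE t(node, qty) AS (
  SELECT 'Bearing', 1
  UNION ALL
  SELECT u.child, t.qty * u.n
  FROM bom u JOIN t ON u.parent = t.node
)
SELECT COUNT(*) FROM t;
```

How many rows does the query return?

8

Base: (Bearing, qty=1).
Iteration 1: components of {Bearing} -> Arm = 1*4 = 4, Widget = 1*1 = 1.
Iteration 2: components of {Arm,Widget} -> Bracket = 1*4 = 4, Clip = 1*5 = 5, Ring = 4*3 = 12.
Iteration 3: components of {Bracket,Clip,Ring} -> Base = 4*3 = 12, Rod = 4*2 = 8.
Iteration 4: no further components; recursion stops.
Total rows emitted: 8.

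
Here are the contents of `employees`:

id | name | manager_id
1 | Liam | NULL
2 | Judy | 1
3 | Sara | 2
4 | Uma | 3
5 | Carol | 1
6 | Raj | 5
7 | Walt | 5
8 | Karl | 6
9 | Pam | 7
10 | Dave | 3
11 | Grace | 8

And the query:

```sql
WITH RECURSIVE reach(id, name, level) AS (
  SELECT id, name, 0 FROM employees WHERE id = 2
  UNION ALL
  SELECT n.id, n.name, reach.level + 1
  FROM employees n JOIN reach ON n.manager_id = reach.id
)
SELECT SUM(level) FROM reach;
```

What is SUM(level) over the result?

5

Base: id=2 (Judy) at level 0.
Iteration 1: rows with manager_id in {2} -> Sara (id 3, level 1).
Iteration 2: rows with manager_id in {3} -> Uma (id 4, level 2), Dave (id 10, level 2).
Iteration 3: no rows with manager_id in {4,10}; recursion stops.
SUM(level) = 0 + 1 + 2 + 2 = 5.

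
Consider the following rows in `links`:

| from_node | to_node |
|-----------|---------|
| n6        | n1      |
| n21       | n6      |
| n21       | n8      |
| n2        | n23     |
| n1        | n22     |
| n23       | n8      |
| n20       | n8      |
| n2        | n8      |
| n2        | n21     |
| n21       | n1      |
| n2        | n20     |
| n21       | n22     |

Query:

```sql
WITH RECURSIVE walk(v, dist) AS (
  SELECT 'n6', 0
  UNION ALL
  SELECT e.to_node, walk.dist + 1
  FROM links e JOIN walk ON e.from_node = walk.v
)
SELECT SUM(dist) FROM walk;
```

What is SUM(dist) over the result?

3

Base: (n6, dist=0).
Iteration 1: edges from {n6} -> (n1, dist=1).
Iteration 2: edges from {n1} -> (n22, dist=2).
Iteration 3: no outgoing edges from {n22}; recursion stops.
SUM(dist) = 0 + 1 + 2 = 3.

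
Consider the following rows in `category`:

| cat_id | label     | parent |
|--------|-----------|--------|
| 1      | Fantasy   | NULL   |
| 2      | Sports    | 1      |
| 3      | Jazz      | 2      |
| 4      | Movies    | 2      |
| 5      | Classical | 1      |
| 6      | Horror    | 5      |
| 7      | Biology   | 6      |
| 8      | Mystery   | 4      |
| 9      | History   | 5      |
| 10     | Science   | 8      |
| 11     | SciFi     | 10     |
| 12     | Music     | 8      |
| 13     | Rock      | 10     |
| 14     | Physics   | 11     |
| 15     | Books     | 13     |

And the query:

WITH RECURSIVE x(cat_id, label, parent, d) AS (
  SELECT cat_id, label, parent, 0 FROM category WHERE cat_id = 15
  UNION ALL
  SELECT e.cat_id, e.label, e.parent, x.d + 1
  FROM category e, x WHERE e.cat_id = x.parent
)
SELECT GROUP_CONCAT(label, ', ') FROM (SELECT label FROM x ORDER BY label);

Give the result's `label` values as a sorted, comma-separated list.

Books, Fantasy, Movies, Mystery, Rock, Science, Sports

Base: cat_id=15 (Books), parent=13, d 0.
Iteration 1: join on cat_id=13 -> Rock (id 13, parent=10, d 1).
Iteration 2: join on cat_id=10 -> Science (id 10, parent=8, d 2).
Iteration 3: join on cat_id=8 -> Mystery (id 8, parent=4, d 3).
Iteration 4: join on cat_id=4 -> Movies (id 4, parent=2, d 4).
Iteration 5: join on cat_id=2 -> Sports (id 2, parent=1, d 5).
Iteration 6: join on cat_id=1 -> Fantasy (id 1, parent=NULL, d 6).
Iteration 7: parent is NULL; no match; recursion stops.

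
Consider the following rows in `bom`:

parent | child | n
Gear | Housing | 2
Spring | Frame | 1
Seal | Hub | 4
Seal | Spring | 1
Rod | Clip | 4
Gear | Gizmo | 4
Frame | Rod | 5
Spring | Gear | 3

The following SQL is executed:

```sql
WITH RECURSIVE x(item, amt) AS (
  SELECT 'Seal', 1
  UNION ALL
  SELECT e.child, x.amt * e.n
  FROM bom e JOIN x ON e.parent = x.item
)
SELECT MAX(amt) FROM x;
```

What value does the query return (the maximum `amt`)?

Base: (Seal, amt=1).
Iteration 1: components of {Seal} -> Hub = 1*4 = 4, Spring = 1*1 = 1.
Iteration 2: components of {Hub,Spring} -> Frame = 1*1 = 1, Gear = 1*3 = 3.
Iteration 3: components of {Frame,Gear} -> Gizmo = 3*4 = 12, Housing = 3*2 = 6, Rod = 1*5 = 5.
Iteration 4: components of {Gizmo,Housing,Rod} -> Clip = 5*4 = 20.
Iteration 5: no further components; recursion stops.
amt values: 1, 1, 4, 1, 3, 5, 12, 6, 20; the maximum is 20.

20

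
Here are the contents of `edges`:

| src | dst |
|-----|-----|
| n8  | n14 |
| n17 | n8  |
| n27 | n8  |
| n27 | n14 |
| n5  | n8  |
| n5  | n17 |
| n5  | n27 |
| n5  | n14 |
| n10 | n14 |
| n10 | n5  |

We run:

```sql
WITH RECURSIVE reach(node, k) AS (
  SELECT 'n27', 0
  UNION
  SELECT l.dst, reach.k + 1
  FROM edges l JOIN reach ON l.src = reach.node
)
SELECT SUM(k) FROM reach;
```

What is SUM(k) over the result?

4

Base: (n27, k=0).
Iteration 1: edges from {n27} -> (n14, k=1), (n8, k=1).
Iteration 2: edges from {n14,n8} -> (n14, k=2).
Iteration 3: no outgoing edges from {n14}; recursion stops.
SUM(k) = 0 + 1 + 1 + 2 = 4.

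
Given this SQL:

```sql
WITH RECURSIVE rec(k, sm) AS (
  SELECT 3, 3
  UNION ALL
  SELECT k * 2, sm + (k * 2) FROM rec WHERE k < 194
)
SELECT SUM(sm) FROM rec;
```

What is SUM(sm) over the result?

1506

Base: k=3, sm=3.
Iteration 1: 3 < 194 holds -> k = 3 * 2 = 6, sm = 3 + 6 = 9.
Iteration 2: 6 < 194 holds -> k = 6 * 2 = 12, sm = 9 + 12 = 21.
Iteration 3: 12 < 194 holds -> k = 12 * 2 = 24, sm = 21 + 24 = 45.
Iteration 4: 24 < 194 holds -> k = 24 * 2 = 48, sm = 45 + 48 = 93.
Iteration 5: 48 < 194 holds -> k = 48 * 2 = 96, sm = 93 + 96 = 189.
Iteration 6: 96 < 194 holds -> k = 96 * 2 = 192, sm = 189 + 192 = 381.
Iteration 7: 192 < 194 holds -> k = 192 * 2 = 384, sm = 381 + 384 = 765.
Iteration 8: 384 < 194 fails; recursion stops.
SUM(sm) = 3 + 9 + 21 + 45 + 93 + 189 + 381 + 765 = 1506.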